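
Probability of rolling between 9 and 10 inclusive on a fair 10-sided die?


Favorable outcomes (9 ≤ roll ≤ 10): 2
Total outcomes = 10
P = 2/10 = 0.2000

P = 0.2000


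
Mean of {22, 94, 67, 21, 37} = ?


Sum = 22 + 94 + 67 + 21 + 37 = 241
n = 5
Mean = 241/5 = 48.2000

Mean = 48.2000


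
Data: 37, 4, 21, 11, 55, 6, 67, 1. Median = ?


Sorted: 1, 4, 6, 11, 21, 37, 55, 67
n = 8 (even)
Middle values: 11 and 21
Median = (11+21)/2 = 16.0000

Median = 16.0000


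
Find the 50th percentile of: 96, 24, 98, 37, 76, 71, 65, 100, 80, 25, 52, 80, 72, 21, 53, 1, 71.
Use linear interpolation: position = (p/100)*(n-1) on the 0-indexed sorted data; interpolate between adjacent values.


Sorted: 1, 21, 24, 25, 37, 52, 53, 65, 71, 71, 72, 76, 80, 80, 96, 98, 100
n = 17
Index = 50/100 * 16 = 8.0000
Lower = data[8] = 71, Upper = data[9] = 71
P50 = 71 + 0*(0) = 71.0000

P50 = 71.0000


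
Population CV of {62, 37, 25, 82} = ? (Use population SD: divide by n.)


Mean = 51.5000
SD = 22.0964
CV = (22.0964/51.5000)*100 = 42.9056%

CV = 42.9056%


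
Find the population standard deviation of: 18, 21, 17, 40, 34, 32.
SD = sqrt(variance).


Mean = 27.0000
Variance = 76.6667
SD = sqrt(76.6667) = 8.7560

SD = 8.7560


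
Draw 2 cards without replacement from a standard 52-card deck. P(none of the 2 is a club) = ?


P(no clubs) = (39/52) × (38/51)
= 0.5588

P = 0.5588


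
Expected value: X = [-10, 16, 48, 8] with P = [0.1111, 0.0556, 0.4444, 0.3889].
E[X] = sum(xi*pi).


E[X] = -10*0.1111 + 16*0.0556 + 48*0.4444 + 8*0.3889
= -1.1110 + 0.8896 + 21.3312 + 3.1112
= 24.2210

E[X] = 24.2210


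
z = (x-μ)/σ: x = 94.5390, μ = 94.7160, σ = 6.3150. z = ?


z = (94.5390 - 94.7160)/6.3150
= -0.1770/6.3150
= -0.0280

z = -0.0280


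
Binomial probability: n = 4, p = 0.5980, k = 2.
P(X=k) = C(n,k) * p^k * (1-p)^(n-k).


C(4,2) = 6
p^2 = 0.357604
(1-p)^2 = 0.161604
P = 6 * 0.357604 * 0.161604 = 0.3467

P(X=2) = 0.3467


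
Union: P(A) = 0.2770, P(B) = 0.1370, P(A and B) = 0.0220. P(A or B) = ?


P(A∪B) = 0.2770 + 0.1370 - 0.0220
= 0.4140 - 0.0220
= 0.3920

P(A∪B) = 0.3920


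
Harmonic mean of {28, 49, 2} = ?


Sum of reciprocals = 1/28 + 1/49 + 1/2 = 0.556122
HM = 3/0.556122 = 5.3945

HM = 5.3945


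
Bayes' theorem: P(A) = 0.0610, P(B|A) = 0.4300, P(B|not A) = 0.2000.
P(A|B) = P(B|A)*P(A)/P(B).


P(B) = P(B|A)*P(A) + P(B|A')*P(A')
= 0.4300*0.0610 + 0.2000*0.9390
= 0.026230 + 0.187800 = 0.214030
P(A|B) = 0.026230/0.214030 = 0.1226

P(A|B) = 0.1226


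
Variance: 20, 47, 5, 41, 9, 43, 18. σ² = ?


Mean = 26.1429
Squared deviations: 37.7347, 435.0204, 447.0204, 220.7347, 293.8776, 284.1633, 66.3061
Sum = 1784.8571
Variance = 1784.8571/7 = 254.9796

Variance = 254.9796


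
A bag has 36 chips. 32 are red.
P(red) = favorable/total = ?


P = 32/36 = 0.8889

P = 0.8889


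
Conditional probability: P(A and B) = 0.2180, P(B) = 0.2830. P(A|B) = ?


P(A|B) = 0.2180/0.2830 = 0.7703

P(A|B) = 0.7703


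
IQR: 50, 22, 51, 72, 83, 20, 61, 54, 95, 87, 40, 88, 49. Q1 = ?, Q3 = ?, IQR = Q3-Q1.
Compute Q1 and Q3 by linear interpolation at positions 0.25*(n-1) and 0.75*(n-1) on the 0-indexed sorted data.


Sorted: 20, 22, 40, 49, 50, 51, 54, 61, 72, 83, 87, 88, 95
Q1 (25th %ile) = 49.0000
Q3 (75th %ile) = 83.0000
IQR = 83.0000 - 49.0000 = 34.0000

IQR = 34.0000


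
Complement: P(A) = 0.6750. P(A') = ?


P(not A) = 1 - 0.6750 = 0.3250

P(not A) = 0.3250


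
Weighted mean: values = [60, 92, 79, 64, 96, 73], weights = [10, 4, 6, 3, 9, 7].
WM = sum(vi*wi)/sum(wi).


Numerator = 60*10 + 92*4 + 79*6 + 64*3 + 96*9 + 73*7 = 3009
Denominator = 10 + 4 + 6 + 3 + 9 + 7 = 39
WM = 3009/39 = 77.1538

WM = 77.1538


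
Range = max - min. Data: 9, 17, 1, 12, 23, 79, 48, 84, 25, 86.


Max = 86, Min = 1
Range = 86 - 1 = 85

Range = 85


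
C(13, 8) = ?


C(13,8) = 13!/(8! × 5!)
= 6227020800/(40320 × 120)
= 1287

C(13,8) = 1287


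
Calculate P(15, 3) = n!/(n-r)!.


P(15,3) = 15!/12!
= 1307674368000/479001600
= 2730

P(15,3) = 2730


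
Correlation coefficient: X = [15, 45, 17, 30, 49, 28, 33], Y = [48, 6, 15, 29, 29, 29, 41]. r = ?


Mean X = 31.0000, Mean Y = 28.1429
SD X = 11.868325, SD Y = 13.227985
Cov = -58.000000
r = -58.000000/(11.868325*13.227985) = -0.3694

r = -0.3694


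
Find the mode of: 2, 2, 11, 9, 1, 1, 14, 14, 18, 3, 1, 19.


Frequencies: 1:3, 2:2, 3:1, 9:1, 11:1, 14:2, 18:1, 19:1
Max frequency = 3
Mode = 1

Mode = 1


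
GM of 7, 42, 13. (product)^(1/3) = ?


Product = 7 × 42 × 13 = 3822
GM = 3822^(1/3) = 15.6350

GM = 15.6350


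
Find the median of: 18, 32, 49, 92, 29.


Sorted: 18, 29, 32, 49, 92
n = 5 (odd)
Middle value = 32

Median = 32


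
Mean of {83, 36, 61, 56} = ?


Sum = 83 + 36 + 61 + 56 = 236
n = 4
Mean = 236/4 = 59.0000

Mean = 59.0000


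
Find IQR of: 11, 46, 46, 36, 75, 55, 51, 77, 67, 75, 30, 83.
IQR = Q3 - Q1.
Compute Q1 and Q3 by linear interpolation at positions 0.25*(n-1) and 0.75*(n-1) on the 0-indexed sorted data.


Sorted: 11, 30, 36, 46, 46, 51, 55, 67, 75, 75, 77, 83
Q1 (25th %ile) = 43.5000
Q3 (75th %ile) = 75.0000
IQR = 75.0000 - 43.5000 = 31.5000

IQR = 31.5000


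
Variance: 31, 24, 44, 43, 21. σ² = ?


Mean = 32.6000
Squared deviations: 2.5600, 73.9600, 129.9600, 108.1600, 134.5600
Sum = 449.2000
Variance = 449.2000/5 = 89.8400

Variance = 89.8400


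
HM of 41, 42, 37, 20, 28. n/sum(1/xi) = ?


Sum of reciprocals = 1/41 + 1/42 + 1/37 + 1/20 + 1/28 = 0.160941
HM = 5/0.160941 = 31.0673

HM = 31.0673


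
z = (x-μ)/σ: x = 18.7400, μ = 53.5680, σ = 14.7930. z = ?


z = (18.7400 - 53.5680)/14.7930
= -34.8280/14.7930
= -2.3544

z = -2.3544


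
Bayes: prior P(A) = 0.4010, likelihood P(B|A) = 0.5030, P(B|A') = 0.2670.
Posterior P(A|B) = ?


P(B) = P(B|A)*P(A) + P(B|A')*P(A')
= 0.5030*0.4010 + 0.2670*0.5990
= 0.201703 + 0.159933 = 0.361636
P(A|B) = 0.201703/0.361636 = 0.5578

P(A|B) = 0.5578


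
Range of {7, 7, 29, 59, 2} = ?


Max = 59, Min = 2
Range = 59 - 2 = 57

Range = 57


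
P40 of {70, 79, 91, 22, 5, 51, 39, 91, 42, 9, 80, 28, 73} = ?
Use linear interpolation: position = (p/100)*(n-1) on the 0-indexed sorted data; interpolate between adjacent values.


Sorted: 5, 9, 22, 28, 39, 42, 51, 70, 73, 79, 80, 91, 91
n = 13
Index = 40/100 * 12 = 4.8000
Lower = data[4] = 39, Upper = data[5] = 42
P40 = 39 + 0.8000*(3) = 41.4000

P40 = 41.4000


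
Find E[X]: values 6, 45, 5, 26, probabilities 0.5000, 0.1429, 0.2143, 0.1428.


E[X] = 6*0.5000 + 45*0.1429 + 5*0.2143 + 26*0.1428
= 3.0000 + 6.4305 + 1.0715 + 3.7128
= 14.2148

E[X] = 14.2148


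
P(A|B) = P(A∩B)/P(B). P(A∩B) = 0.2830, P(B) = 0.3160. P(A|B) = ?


P(A|B) = 0.2830/0.3160 = 0.8956

P(A|B) = 0.8956


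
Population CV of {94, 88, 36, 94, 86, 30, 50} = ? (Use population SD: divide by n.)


Mean = 68.2857
SD = 26.3694
CV = (26.3694/68.2857)*100 = 38.6163%

CV = 38.6163%


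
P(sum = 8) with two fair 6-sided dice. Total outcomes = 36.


Total outcomes = 6×6 = 36
Favorable (sum = 8): 5
P = 5/36 = 0.1389

P = 0.1389


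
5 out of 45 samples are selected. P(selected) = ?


P = 5/45 = 0.1111

P = 0.1111


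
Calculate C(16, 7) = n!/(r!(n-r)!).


C(16,7) = 16!/(7! × 9!)
= 20922789888000/(5040 × 362880)
= 11440

C(16,7) = 11440


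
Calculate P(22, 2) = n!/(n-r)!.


P(22,2) = 22!/20!
= 1124000727777607680000/2432902008176640000
= 462

P(22,2) = 462


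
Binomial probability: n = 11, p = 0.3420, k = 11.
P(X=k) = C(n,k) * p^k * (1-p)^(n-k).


C(11,11) = 1
p^11 = 7.486644e-06
(1-p)^0 = 1.000000
P = 1 * 7.486644e-06 * 1.000000 = 7.4866e-06

P(X=11) = 7.4866e-06


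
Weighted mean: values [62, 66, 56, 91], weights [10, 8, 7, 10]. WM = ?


Numerator = 62*10 + 66*8 + 56*7 + 91*10 = 2450
Denominator = 10 + 8 + 7 + 10 = 35
WM = 2450/35 = 70.0000

WM = 70.0000


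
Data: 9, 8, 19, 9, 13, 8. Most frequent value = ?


Frequencies: 8:2, 9:2, 13:1, 19:1
Max frequency = 2
Mode = 8, 9

Mode = 8, 9


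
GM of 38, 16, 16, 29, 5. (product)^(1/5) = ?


Product = 38 × 16 × 16 × 29 × 5 = 1410560
GM = 1410560^(1/5) = 16.9777

GM = 16.9777


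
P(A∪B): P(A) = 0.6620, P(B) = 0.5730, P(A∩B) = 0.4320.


P(A∪B) = 0.6620 + 0.5730 - 0.4320
= 1.2350 - 0.4320
= 0.8030

P(A∪B) = 0.8030


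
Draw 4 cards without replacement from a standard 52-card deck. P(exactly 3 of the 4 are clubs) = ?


Hypergeometric: P(X=3) = C(13,3)·C(39,1) / C(52,4)
= 286 × 39 / 270725
= 11154/270725 = 0.0412

P = 0.0412


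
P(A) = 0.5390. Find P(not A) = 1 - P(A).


P(not A) = 1 - 0.5390 = 0.4610

P(not A) = 0.4610


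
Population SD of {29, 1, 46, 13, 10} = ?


Mean = 19.8000
Variance = 253.3600
SD = sqrt(253.3600) = 15.9173

SD = 15.9173


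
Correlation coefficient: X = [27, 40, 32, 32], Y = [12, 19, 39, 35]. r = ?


Mean X = 32.7500, Mean Y = 26.2500
SD X = 4.656984, SD Y = 11.121488
Cov = 3.312500
r = 3.312500/(4.656984*11.121488) = 0.0640

r = 0.0640


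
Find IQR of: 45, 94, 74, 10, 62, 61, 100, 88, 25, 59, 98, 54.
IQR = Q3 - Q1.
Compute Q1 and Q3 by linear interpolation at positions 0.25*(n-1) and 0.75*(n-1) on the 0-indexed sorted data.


Sorted: 10, 25, 45, 54, 59, 61, 62, 74, 88, 94, 98, 100
Q1 (25th %ile) = 51.7500
Q3 (75th %ile) = 89.5000
IQR = 89.5000 - 51.7500 = 37.7500

IQR = 37.7500


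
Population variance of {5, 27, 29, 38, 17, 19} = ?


Mean = 22.5000
Squared deviations: 306.2500, 20.2500, 42.2500, 240.2500, 30.2500, 12.2500
Sum = 651.5000
Variance = 651.5000/6 = 108.5833

Variance = 108.5833


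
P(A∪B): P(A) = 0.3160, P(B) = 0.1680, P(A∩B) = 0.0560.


P(A∪B) = 0.3160 + 0.1680 - 0.0560
= 0.4840 - 0.0560
= 0.4280

P(A∪B) = 0.4280


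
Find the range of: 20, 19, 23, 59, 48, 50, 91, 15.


Max = 91, Min = 15
Range = 91 - 15 = 76

Range = 76


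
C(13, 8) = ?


C(13,8) = 13!/(8! × 5!)
= 6227020800/(40320 × 120)
= 1287

C(13,8) = 1287


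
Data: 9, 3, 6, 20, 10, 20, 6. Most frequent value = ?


Frequencies: 3:1, 6:2, 9:1, 10:1, 20:2
Max frequency = 2
Mode = 6, 20

Mode = 6, 20


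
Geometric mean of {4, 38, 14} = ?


Product = 4 × 38 × 14 = 2128
GM = 2128^(1/3) = 12.8625

GM = 12.8625


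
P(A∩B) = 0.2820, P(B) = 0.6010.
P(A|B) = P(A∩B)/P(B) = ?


P(A|B) = 0.2820/0.6010 = 0.4692

P(A|B) = 0.4692


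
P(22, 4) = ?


P(22,4) = 22!/18!
= 1124000727777607680000/6402373705728000
= 175560

P(22,4) = 175560


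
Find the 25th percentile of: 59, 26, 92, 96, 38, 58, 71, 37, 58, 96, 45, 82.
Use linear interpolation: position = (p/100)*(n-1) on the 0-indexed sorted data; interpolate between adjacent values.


Sorted: 26, 37, 38, 45, 58, 58, 59, 71, 82, 92, 96, 96
n = 12
Index = 25/100 * 11 = 2.7500
Lower = data[2] = 38, Upper = data[3] = 45
P25 = 38 + 0.7500*(7) = 43.2500

P25 = 43.2500


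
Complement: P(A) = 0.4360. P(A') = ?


P(not A) = 1 - 0.4360 = 0.5640

P(not A) = 0.5640


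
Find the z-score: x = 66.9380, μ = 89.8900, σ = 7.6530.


z = (66.9380 - 89.8900)/7.6530
= -22.9520/7.6530
= -2.9991

z = -2.9991


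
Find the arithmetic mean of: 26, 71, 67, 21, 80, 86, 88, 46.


Sum = 26 + 71 + 67 + 21 + 80 + 86 + 88 + 46 = 485
n = 8
Mean = 485/8 = 60.6250

Mean = 60.6250


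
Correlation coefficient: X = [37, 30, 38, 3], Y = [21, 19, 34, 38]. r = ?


Mean X = 27.0000, Mean Y = 28.0000
SD X = 14.195070, SD Y = 8.154753
Cov = -67.750000
r = -67.750000/(14.195070*8.154753) = -0.5853

r = -0.5853


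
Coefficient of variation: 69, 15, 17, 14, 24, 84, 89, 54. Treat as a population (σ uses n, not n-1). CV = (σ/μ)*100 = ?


Mean = 45.7500
SD = 29.9906
CV = (29.9906/45.7500)*100 = 65.5533%

CV = 65.5533%


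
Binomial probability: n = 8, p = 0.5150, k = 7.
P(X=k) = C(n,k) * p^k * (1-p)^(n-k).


C(8,7) = 8
p^7 = 0.009608
(1-p)^1 = 0.485000
P = 8 * 0.009608 * 0.485000 = 0.0373

P(X=7) = 0.0373


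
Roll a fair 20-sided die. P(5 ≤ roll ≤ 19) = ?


Favorable outcomes (5 ≤ roll ≤ 19): 15
Total outcomes = 20
P = 15/20 = 0.7500

P = 0.7500


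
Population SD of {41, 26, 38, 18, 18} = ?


Mean = 28.2000
Variance = 94.5600
SD = sqrt(94.5600) = 9.7242

SD = 9.7242


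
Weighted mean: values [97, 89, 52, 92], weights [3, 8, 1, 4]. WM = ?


Numerator = 97*3 + 89*8 + 52*1 + 92*4 = 1423
Denominator = 3 + 8 + 1 + 4 = 16
WM = 1423/16 = 88.9375

WM = 88.9375


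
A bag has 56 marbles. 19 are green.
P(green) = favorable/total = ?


P = 19/56 = 0.3393

P = 0.3393


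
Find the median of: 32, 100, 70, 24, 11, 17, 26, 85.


Sorted: 11, 17, 24, 26, 32, 70, 85, 100
n = 8 (even)
Middle values: 26 and 32
Median = (26+32)/2 = 29.0000

Median = 29.0000


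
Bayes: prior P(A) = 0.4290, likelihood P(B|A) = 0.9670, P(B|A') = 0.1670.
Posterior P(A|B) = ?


P(B) = P(B|A)*P(A) + P(B|A')*P(A')
= 0.9670*0.4290 + 0.1670*0.5710
= 0.414843 + 0.095357 = 0.510200
P(A|B) = 0.414843/0.510200 = 0.8131

P(A|B) = 0.8131


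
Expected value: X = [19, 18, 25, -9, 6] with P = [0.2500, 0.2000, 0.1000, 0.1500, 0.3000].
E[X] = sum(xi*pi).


E[X] = 19*0.2500 + 18*0.2000 + 25*0.1000 - 9*0.1500 + 6*0.3000
= 4.7500 + 3.6000 + 2.5000 - 1.3500 + 1.8000
= 11.3000

E[X] = 11.3000


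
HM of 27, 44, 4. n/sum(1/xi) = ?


Sum of reciprocals = 1/27 + 1/44 + 1/4 = 0.309764
HM = 3/0.309764 = 9.6848

HM = 9.6848


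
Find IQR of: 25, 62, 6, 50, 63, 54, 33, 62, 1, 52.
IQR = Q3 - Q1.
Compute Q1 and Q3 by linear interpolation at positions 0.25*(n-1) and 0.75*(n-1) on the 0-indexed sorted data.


Sorted: 1, 6, 25, 33, 50, 52, 54, 62, 62, 63
Q1 (25th %ile) = 27.0000
Q3 (75th %ile) = 60.0000
IQR = 60.0000 - 27.0000 = 33.0000

IQR = 33.0000


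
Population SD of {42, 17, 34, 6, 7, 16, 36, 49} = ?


Mean = 25.8750
Variance = 236.3594
SD = sqrt(236.3594) = 15.3740

SD = 15.3740


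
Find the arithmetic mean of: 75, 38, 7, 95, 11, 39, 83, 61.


Sum = 75 + 38 + 7 + 95 + 11 + 39 + 83 + 61 = 409
n = 8
Mean = 409/8 = 51.1250

Mean = 51.1250


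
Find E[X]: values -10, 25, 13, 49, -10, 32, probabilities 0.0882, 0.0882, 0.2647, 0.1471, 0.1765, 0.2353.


E[X] = -10*0.0882 + 25*0.0882 + 13*0.2647 + 49*0.1471 - 10*0.1765 + 32*0.2353
= -0.8820 + 2.2050 + 3.4411 + 7.2079 - 1.7650 + 7.5296
= 17.7366

E[X] = 17.7366


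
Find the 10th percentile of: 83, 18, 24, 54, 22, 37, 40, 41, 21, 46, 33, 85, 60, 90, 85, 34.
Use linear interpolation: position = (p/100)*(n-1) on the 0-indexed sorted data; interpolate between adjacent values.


Sorted: 18, 21, 22, 24, 33, 34, 37, 40, 41, 46, 54, 60, 83, 85, 85, 90
n = 16
Index = 10/100 * 15 = 1.5000
Lower = data[1] = 21, Upper = data[2] = 22
P10 = 21 + 0.5000*(1) = 21.5000

P10 = 21.5000


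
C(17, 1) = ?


C(17,1) = 17!/(1! × 16!)
= 355687428096000/(1 × 20922789888000)
= 17

C(17,1) = 17


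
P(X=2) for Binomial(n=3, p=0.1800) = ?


C(3,2) = 3
p^2 = 0.032400
(1-p)^1 = 0.820000
P = 3 * 0.032400 * 0.820000 = 0.0797

P(X=2) = 0.0797


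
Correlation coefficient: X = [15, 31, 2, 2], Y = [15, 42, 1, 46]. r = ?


Mean X = 12.5000, Mean Y = 26.0000
SD X = 11.926860, SD Y = 18.721645
Cov = 80.250000
r = 80.250000/(11.926860*18.721645) = 0.3594

r = 0.3594


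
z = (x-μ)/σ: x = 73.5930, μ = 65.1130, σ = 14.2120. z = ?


z = (73.5930 - 65.1130)/14.2120
= 8.4800/14.2120
= 0.5967

z = 0.5967


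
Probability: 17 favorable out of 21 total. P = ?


P = 17/21 = 0.8095

P = 0.8095


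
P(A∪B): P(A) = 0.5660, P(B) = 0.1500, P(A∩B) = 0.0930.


P(A∪B) = 0.5660 + 0.1500 - 0.0930
= 0.7160 - 0.0930
= 0.6230

P(A∪B) = 0.6230


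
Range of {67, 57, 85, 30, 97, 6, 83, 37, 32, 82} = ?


Max = 97, Min = 6
Range = 97 - 6 = 91

Range = 91


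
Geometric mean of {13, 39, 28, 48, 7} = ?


Product = 13 × 39 × 28 × 48 × 7 = 4769856
GM = 4769856^(1/5) = 21.6621

GM = 21.6621


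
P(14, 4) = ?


P(14,4) = 14!/10!
= 87178291200/3628800
= 24024

P(14,4) = 24024


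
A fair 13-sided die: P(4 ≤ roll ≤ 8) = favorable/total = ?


Favorable outcomes (4 ≤ roll ≤ 8): 5
Total outcomes = 13
P = 5/13 = 0.3846

P = 0.3846


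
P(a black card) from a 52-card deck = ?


26 black cards in 52 cards
P = 26/52 = 0.5000

P = 0.5000


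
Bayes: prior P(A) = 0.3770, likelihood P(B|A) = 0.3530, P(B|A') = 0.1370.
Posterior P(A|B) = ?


P(B) = P(B|A)*P(A) + P(B|A')*P(A')
= 0.3530*0.3770 + 0.1370*0.6230
= 0.133081 + 0.085351 = 0.218432
P(A|B) = 0.133081/0.218432 = 0.6093

P(A|B) = 0.6093


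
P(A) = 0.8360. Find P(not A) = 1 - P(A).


P(not A) = 1 - 0.8360 = 0.1640

P(not A) = 0.1640


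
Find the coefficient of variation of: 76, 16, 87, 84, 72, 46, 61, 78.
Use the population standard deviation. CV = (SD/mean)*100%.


Mean = 65.0000
SD = 22.2542
CV = (22.2542/65.0000)*100 = 34.2373%

CV = 34.2373%


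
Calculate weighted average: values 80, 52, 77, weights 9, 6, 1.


Numerator = 80*9 + 52*6 + 77*1 = 1109
Denominator = 9 + 6 + 1 = 16
WM = 1109/16 = 69.3125

WM = 69.3125


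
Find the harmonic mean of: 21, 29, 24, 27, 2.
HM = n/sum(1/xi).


Sum of reciprocals = 1/21 + 1/29 + 1/24 + 1/27 + 1/2 = 0.660806
HM = 5/0.660806 = 7.5665

HM = 7.5665


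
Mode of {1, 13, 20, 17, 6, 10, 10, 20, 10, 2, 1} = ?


Frequencies: 1:2, 2:1, 6:1, 10:3, 13:1, 17:1, 20:2
Max frequency = 3
Mode = 10

Mode = 10


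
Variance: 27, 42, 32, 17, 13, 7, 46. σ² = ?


Mean = 26.2857
Squared deviations: 0.5102, 246.9388, 32.6531, 86.2245, 176.5102, 371.9388, 388.6531
Sum = 1303.4286
Variance = 1303.4286/7 = 186.2041

Variance = 186.2041


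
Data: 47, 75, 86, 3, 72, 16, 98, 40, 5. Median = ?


Sorted: 3, 5, 16, 40, 47, 72, 75, 86, 98
n = 9 (odd)
Middle value = 47

Median = 47


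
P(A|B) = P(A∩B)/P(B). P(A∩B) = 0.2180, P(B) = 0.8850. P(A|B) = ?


P(A|B) = 0.2180/0.8850 = 0.2463

P(A|B) = 0.2463


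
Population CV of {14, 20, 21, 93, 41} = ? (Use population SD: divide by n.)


Mean = 37.8000
SD = 29.0613
CV = (29.0613/37.8000)*100 = 76.8818%

CV = 76.8818%


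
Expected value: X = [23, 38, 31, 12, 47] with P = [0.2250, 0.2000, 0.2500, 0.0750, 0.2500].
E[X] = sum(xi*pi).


E[X] = 23*0.2250 + 38*0.2000 + 31*0.2500 + 12*0.0750 + 47*0.2500
= 5.1750 + 7.6000 + 7.7500 + 0.9000 + 11.7500
= 33.1750

E[X] = 33.1750


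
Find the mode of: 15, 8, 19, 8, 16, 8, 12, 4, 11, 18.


Frequencies: 4:1, 8:3, 11:1, 12:1, 15:1, 16:1, 18:1, 19:1
Max frequency = 3
Mode = 8

Mode = 8


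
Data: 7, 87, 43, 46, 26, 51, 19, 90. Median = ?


Sorted: 7, 19, 26, 43, 46, 51, 87, 90
n = 8 (even)
Middle values: 43 and 46
Median = (43+46)/2 = 44.5000

Median = 44.5000


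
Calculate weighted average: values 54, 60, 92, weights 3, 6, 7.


Numerator = 54*3 + 60*6 + 92*7 = 1166
Denominator = 3 + 6 + 7 = 16
WM = 1166/16 = 72.8750

WM = 72.8750


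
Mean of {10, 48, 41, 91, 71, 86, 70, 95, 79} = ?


Sum = 10 + 48 + 41 + 91 + 71 + 86 + 70 + 95 + 79 = 591
n = 9
Mean = 591/9 = 65.6667

Mean = 65.6667


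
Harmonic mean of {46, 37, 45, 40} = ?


Sum of reciprocals = 1/46 + 1/37 + 1/45 + 1/40 = 0.095988
HM = 4/0.095988 = 41.6717

HM = 41.6717


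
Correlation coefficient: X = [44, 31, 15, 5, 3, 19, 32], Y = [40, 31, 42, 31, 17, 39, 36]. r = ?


Mean X = 21.2857, Mean Y = 33.7143
SD X = 13.986874, SD Y = 7.886956
Cov = 60.938776
r = 60.938776/(13.986874*7.886956) = 0.5524

r = 0.5524


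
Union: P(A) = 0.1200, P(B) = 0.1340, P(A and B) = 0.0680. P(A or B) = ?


P(A∪B) = 0.1200 + 0.1340 - 0.0680
= 0.2540 - 0.0680
= 0.1860

P(A∪B) = 0.1860


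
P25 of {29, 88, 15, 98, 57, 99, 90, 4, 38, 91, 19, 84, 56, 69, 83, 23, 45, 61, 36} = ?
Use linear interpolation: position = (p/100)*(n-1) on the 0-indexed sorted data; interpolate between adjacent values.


Sorted: 4, 15, 19, 23, 29, 36, 38, 45, 56, 57, 61, 69, 83, 84, 88, 90, 91, 98, 99
n = 19
Index = 25/100 * 18 = 4.5000
Lower = data[4] = 29, Upper = data[5] = 36
P25 = 29 + 0.5000*(7) = 32.5000

P25 = 32.5000


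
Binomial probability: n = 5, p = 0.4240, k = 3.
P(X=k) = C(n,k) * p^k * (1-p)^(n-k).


C(5,3) = 10
p^3 = 0.076225
(1-p)^2 = 0.331776
P = 10 * 0.076225 * 0.331776 = 0.2529

P(X=3) = 0.2529


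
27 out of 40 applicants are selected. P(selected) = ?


P = 27/40 = 0.6750

P = 0.6750


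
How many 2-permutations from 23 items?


P(23,2) = 23!/21!
= 25852016738884976640000/51090942171709440000
= 506

P(23,2) = 506


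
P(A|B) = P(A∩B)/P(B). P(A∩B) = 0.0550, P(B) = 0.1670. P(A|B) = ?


P(A|B) = 0.0550/0.1670 = 0.3293

P(A|B) = 0.3293


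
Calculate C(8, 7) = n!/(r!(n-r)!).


C(8,7) = 8!/(7! × 1!)
= 40320/(5040 × 1)
= 8

C(8,7) = 8


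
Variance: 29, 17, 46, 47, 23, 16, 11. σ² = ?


Mean = 27.0000
Squared deviations: 4.0000, 100.0000, 361.0000, 400.0000, 16.0000, 121.0000, 256.0000
Sum = 1258.0000
Variance = 1258.0000/7 = 179.7143

Variance = 179.7143


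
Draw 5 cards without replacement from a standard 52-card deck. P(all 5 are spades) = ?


P(all spades) = (13/52) × (12/51) × (11/50) × (10/49) × (9/48)
= 0.0005

P = 0.0005


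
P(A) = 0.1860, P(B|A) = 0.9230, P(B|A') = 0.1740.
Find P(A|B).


P(B) = P(B|A)*P(A) + P(B|A')*P(A')
= 0.9230*0.1860 + 0.1740*0.8140
= 0.171678 + 0.141636 = 0.313314
P(A|B) = 0.171678/0.313314 = 0.5479

P(A|B) = 0.5479


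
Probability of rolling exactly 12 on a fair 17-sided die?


Favorable outcomes (roll = 12): 1
Total outcomes = 17
P = 1/17 = 0.0588

P = 0.0588


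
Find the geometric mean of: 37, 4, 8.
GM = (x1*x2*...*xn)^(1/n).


Product = 37 × 4 × 8 = 1184
GM = 1184^(1/3) = 10.5791

GM = 10.5791


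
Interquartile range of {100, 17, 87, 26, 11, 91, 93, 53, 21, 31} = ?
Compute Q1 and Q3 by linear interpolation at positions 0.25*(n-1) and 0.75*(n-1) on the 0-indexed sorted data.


Sorted: 11, 17, 21, 26, 31, 53, 87, 91, 93, 100
Q1 (25th %ile) = 22.2500
Q3 (75th %ile) = 90.0000
IQR = 90.0000 - 22.2500 = 67.7500

IQR = 67.7500


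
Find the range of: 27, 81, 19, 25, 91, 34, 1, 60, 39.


Max = 91, Min = 1
Range = 91 - 1 = 90

Range = 90


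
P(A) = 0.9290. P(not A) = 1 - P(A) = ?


P(not A) = 1 - 0.9290 = 0.0710

P(not A) = 0.0710


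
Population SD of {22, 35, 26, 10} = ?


Mean = 23.2500
Variance = 80.6875
SD = sqrt(80.6875) = 8.9826

SD = 8.9826


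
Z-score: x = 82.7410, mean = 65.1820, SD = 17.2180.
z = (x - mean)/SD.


z = (82.7410 - 65.1820)/17.2180
= 17.5590/17.2180
= 1.0198

z = 1.0198


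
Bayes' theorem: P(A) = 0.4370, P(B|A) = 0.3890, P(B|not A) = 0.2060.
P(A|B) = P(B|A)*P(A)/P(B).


P(B) = P(B|A)*P(A) + P(B|A')*P(A')
= 0.3890*0.4370 + 0.2060*0.5630
= 0.169993 + 0.115978 = 0.285971
P(A|B) = 0.169993/0.285971 = 0.5944

P(A|B) = 0.5944


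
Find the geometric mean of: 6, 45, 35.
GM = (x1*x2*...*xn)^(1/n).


Product = 6 × 45 × 35 = 9450
GM = 9450^(1/3) = 21.1419

GM = 21.1419


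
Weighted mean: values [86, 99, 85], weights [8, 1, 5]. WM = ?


Numerator = 86*8 + 99*1 + 85*5 = 1212
Denominator = 8 + 1 + 5 = 14
WM = 1212/14 = 86.5714

WM = 86.5714


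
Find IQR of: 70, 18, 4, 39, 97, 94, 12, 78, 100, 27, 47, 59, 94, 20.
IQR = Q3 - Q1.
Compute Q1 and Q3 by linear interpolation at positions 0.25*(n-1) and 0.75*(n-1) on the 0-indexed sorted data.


Sorted: 4, 12, 18, 20, 27, 39, 47, 59, 70, 78, 94, 94, 97, 100
Q1 (25th %ile) = 21.7500
Q3 (75th %ile) = 90.0000
IQR = 90.0000 - 21.7500 = 68.2500

IQR = 68.2500


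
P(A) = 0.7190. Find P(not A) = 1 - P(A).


P(not A) = 1 - 0.7190 = 0.2810

P(not A) = 0.2810


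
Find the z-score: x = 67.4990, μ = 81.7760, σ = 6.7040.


z = (67.4990 - 81.7760)/6.7040
= -14.2770/6.7040
= -2.1296

z = -2.1296


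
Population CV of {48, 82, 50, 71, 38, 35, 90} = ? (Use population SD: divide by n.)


Mean = 59.1429
SD = 20.1879
CV = (20.1879/59.1429)*100 = 34.1341%

CV = 34.1341%


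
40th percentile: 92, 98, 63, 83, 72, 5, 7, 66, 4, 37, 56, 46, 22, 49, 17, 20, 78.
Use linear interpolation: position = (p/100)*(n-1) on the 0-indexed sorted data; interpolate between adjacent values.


Sorted: 4, 5, 7, 17, 20, 22, 37, 46, 49, 56, 63, 66, 72, 78, 83, 92, 98
n = 17
Index = 40/100 * 16 = 6.4000
Lower = data[6] = 37, Upper = data[7] = 46
P40 = 37 + 0.4000*(9) = 40.6000

P40 = 40.6000


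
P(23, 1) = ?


P(23,1) = 23!/22!
= 25852016738884976640000/1124000727777607680000
= 23

P(23,1) = 23


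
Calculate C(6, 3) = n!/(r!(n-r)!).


C(6,3) = 6!/(3! × 3!)
= 720/(6 × 6)
= 20

C(6,3) = 20


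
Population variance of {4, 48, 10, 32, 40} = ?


Mean = 26.8000
Squared deviations: 519.8400, 449.4400, 282.2400, 27.0400, 174.2400
Sum = 1452.8000
Variance = 1452.8000/5 = 290.5600

Variance = 290.5600


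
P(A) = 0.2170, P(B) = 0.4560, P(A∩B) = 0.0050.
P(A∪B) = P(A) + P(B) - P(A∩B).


P(A∪B) = 0.2170 + 0.4560 - 0.0050
= 0.6730 - 0.0050
= 0.6680

P(A∪B) = 0.6680


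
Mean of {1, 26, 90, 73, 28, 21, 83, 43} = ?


Sum = 1 + 26 + 90 + 73 + 28 + 21 + 83 + 43 = 365
n = 8
Mean = 365/8 = 45.6250

Mean = 45.6250


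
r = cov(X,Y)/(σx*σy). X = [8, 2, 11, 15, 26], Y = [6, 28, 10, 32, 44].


Mean X = 12.4000, Mean Y = 24.0000
SD X = 8.014986, SD Y = 14.142136
Cov = 70.000000
r = 70.000000/(8.014986*14.142136) = 0.6176

r = 0.6176


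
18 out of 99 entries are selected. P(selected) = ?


P = 18/99 = 0.1818

P = 0.1818


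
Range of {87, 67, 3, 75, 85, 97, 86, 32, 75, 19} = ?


Max = 97, Min = 3
Range = 97 - 3 = 94

Range = 94


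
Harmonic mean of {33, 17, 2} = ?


Sum of reciprocals = 1/33 + 1/17 + 1/2 = 0.589127
HM = 3/0.589127 = 5.0923

HM = 5.0923


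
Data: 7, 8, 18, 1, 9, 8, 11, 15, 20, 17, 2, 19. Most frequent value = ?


Frequencies: 1:1, 2:1, 7:1, 8:2, 9:1, 11:1, 15:1, 17:1, 18:1, 19:1, 20:1
Max frequency = 2
Mode = 8

Mode = 8


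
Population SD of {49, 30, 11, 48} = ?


Mean = 34.5000
Variance = 241.2500
SD = sqrt(241.2500) = 15.5322

SD = 15.5322


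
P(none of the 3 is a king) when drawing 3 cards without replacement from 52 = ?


P(no kings) = (48/52) × (47/51) × (46/50)
= 0.7826

P = 0.7826


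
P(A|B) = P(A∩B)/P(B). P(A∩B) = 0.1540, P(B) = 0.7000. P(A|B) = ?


P(A|B) = 0.1540/0.7000 = 0.2200

P(A|B) = 0.2200


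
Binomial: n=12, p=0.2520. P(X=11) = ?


C(12,11) = 12
p^11 = 2.602591e-07
(1-p)^1 = 0.748000
P = 12 * 2.602591e-07 * 0.748000 = 2.3361e-06

P(X=11) = 2.3361e-06


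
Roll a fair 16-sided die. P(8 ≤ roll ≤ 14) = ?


Favorable outcomes (8 ≤ roll ≤ 14): 7
Total outcomes = 16
P = 7/16 = 0.4375

P = 0.4375


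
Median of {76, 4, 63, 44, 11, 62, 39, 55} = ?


Sorted: 4, 11, 39, 44, 55, 62, 63, 76
n = 8 (even)
Middle values: 44 and 55
Median = (44+55)/2 = 49.5000

Median = 49.5000


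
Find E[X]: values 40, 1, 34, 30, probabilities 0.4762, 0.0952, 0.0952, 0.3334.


E[X] = 40*0.4762 + 1*0.0952 + 34*0.0952 + 30*0.3334
= 19.0480 + 0.0952 + 3.2368 + 10.0020
= 32.3820

E[X] = 32.3820


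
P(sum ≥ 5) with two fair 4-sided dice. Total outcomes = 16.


Total outcomes = 4×4 = 16
Favorable (sum ≥ 5): 10
P = 10/16 = 0.6250

P = 0.6250


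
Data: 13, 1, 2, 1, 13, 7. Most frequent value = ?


Frequencies: 1:2, 2:1, 7:1, 13:2
Max frequency = 2
Mode = 1, 13

Mode = 1, 13


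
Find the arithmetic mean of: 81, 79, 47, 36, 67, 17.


Sum = 81 + 79 + 47 + 36 + 67 + 17 = 327
n = 6
Mean = 327/6 = 54.5000

Mean = 54.5000


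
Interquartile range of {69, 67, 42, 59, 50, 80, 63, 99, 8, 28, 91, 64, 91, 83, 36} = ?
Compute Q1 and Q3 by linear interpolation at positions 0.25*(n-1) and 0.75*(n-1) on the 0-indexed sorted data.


Sorted: 8, 28, 36, 42, 50, 59, 63, 64, 67, 69, 80, 83, 91, 91, 99
Q1 (25th %ile) = 46.0000
Q3 (75th %ile) = 81.5000
IQR = 81.5000 - 46.0000 = 35.5000

IQR = 35.5000


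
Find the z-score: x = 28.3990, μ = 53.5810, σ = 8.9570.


z = (28.3990 - 53.5810)/8.9570
= -25.1820/8.9570
= -2.8114

z = -2.8114


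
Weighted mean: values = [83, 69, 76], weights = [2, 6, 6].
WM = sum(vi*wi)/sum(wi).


Numerator = 83*2 + 69*6 + 76*6 = 1036
Denominator = 2 + 6 + 6 = 14
WM = 1036/14 = 74.0000

WM = 74.0000


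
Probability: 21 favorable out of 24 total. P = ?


P = 21/24 = 0.8750

P = 0.8750


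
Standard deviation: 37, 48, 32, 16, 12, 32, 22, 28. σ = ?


Mean = 28.3750
Variance = 118.4844
SD = sqrt(118.4844) = 10.8851

SD = 10.8851


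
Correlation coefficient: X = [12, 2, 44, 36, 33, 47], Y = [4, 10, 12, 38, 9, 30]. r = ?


Mean X = 29.0000, Mean Y = 17.1667
SD X = 16.492423, SD Y = 12.361454
Cov = 114.000000
r = 114.000000/(16.492423*12.361454) = 0.5592

r = 0.5592


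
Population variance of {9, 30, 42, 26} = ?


Mean = 26.7500
Squared deviations: 315.0625, 10.5625, 232.5625, 0.5625
Sum = 558.7500
Variance = 558.7500/4 = 139.6875

Variance = 139.6875


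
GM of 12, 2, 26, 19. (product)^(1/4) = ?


Product = 12 × 2 × 26 × 19 = 11856
GM = 11856^(1/4) = 10.4348

GM = 10.4348


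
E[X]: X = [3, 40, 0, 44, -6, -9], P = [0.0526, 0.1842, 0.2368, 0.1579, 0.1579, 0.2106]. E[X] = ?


E[X] = 3*0.0526 + 40*0.1842 + 0*0.2368 + 44*0.1579 - 6*0.1579 - 9*0.2106
= 0.1578 + 7.3680 + 0 + 6.9476 - 0.9474 - 1.8954
= 11.6306

E[X] = 11.6306


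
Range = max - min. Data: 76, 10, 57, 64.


Max = 76, Min = 10
Range = 76 - 10 = 66

Range = 66


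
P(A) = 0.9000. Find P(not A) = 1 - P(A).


P(not A) = 1 - 0.9000 = 0.1000

P(not A) = 0.1000


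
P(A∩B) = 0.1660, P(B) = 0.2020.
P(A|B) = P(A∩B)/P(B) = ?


P(A|B) = 0.1660/0.2020 = 0.8218

P(A|B) = 0.8218


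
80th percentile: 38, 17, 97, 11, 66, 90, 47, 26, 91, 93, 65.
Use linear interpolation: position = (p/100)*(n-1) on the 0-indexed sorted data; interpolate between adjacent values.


Sorted: 11, 17, 26, 38, 47, 65, 66, 90, 91, 93, 97
n = 11
Index = 80/100 * 10 = 8.0000
Lower = data[8] = 91, Upper = data[9] = 93
P80 = 91 + 0*(2) = 91.0000

P80 = 91.0000


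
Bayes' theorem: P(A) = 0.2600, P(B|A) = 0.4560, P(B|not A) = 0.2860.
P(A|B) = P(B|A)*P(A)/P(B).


P(B) = P(B|A)*P(A) + P(B|A')*P(A')
= 0.4560*0.2600 + 0.2860*0.7400
= 0.118560 + 0.211640 = 0.330200
P(A|B) = 0.118560/0.330200 = 0.3591

P(A|B) = 0.3591


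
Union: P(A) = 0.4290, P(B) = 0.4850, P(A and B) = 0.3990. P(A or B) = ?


P(A∪B) = 0.4290 + 0.4850 - 0.3990
= 0.9140 - 0.3990
= 0.5150

P(A∪B) = 0.5150


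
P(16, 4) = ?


P(16,4) = 16!/12!
= 20922789888000/479001600
= 43680

P(16,4) = 43680


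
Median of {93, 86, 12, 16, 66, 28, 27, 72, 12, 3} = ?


Sorted: 3, 12, 12, 16, 27, 28, 66, 72, 86, 93
n = 10 (even)
Middle values: 27 and 28
Median = (27+28)/2 = 27.5000

Median = 27.5000


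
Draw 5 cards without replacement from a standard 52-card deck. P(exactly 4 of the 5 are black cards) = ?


Hypergeometric: P(X=4) = C(26,4)·C(26,1) / C(52,5)
= 14950 × 26 / 2598960
= 388700/2598960 = 0.1496

P = 0.1496


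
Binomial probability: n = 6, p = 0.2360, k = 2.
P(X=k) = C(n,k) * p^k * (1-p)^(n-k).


C(6,2) = 15
p^2 = 0.055696
(1-p)^4 = 0.340701
P = 15 * 0.055696 * 0.340701 = 0.2846

P(X=2) = 0.2846


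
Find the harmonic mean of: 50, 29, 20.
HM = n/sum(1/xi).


Sum of reciprocals = 1/50 + 1/29 + 1/20 = 0.104483
HM = 3/0.104483 = 28.7129

HM = 28.7129


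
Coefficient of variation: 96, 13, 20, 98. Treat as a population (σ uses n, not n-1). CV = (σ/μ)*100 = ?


Mean = 56.7500
SD = 40.3322
CV = (40.3322/56.7500)*100 = 71.0700%

CV = 71.0700%


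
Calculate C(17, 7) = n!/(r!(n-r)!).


C(17,7) = 17!/(7! × 10!)
= 355687428096000/(5040 × 3628800)
= 19448

C(17,7) = 19448


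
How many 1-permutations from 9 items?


P(9,1) = 9!/8!
= 362880/40320
= 9

P(9,1) = 9


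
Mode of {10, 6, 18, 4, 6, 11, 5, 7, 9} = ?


Frequencies: 4:1, 5:1, 6:2, 7:1, 9:1, 10:1, 11:1, 18:1
Max frequency = 2
Mode = 6

Mode = 6


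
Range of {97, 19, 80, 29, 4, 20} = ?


Max = 97, Min = 4
Range = 97 - 4 = 93

Range = 93


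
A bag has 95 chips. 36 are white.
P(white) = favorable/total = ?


P = 36/95 = 0.3789

P = 0.3789


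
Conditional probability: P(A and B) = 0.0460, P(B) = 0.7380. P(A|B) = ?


P(A|B) = 0.0460/0.7380 = 0.0623

P(A|B) = 0.0623


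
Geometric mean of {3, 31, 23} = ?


Product = 3 × 31 × 23 = 2139
GM = 2139^(1/3) = 12.8846

GM = 12.8846


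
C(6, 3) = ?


C(6,3) = 6!/(3! × 3!)
= 720/(6 × 6)
= 20

C(6,3) = 20


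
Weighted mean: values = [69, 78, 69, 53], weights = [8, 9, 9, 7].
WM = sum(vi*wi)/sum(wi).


Numerator = 69*8 + 78*9 + 69*9 + 53*7 = 2246
Denominator = 8 + 9 + 9 + 7 = 33
WM = 2246/33 = 68.0606

WM = 68.0606


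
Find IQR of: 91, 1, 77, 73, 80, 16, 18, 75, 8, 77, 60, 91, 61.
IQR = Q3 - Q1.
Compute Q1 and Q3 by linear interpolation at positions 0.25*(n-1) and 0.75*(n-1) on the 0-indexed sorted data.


Sorted: 1, 8, 16, 18, 60, 61, 73, 75, 77, 77, 80, 91, 91
Q1 (25th %ile) = 18.0000
Q3 (75th %ile) = 77.0000
IQR = 77.0000 - 18.0000 = 59.0000

IQR = 59.0000


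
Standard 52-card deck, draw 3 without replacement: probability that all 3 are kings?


P(all kings) = (4/52) × (3/51) × (2/50)
= 0.0002

P = 0.0002


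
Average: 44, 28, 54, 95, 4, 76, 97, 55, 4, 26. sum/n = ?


Sum = 44 + 28 + 54 + 95 + 4 + 76 + 97 + 55 + 4 + 26 = 483
n = 10
Mean = 483/10 = 48.3000

Mean = 48.3000


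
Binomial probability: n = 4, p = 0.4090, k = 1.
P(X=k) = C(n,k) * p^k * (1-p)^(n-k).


C(4,1) = 4
p^1 = 0.409000
(1-p)^3 = 0.206425
P = 4 * 0.409000 * 0.206425 = 0.3377

P(X=1) = 0.3377


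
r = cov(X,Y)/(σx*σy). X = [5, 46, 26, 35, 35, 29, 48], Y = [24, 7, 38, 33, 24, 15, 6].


Mean X = 32.0000, Mean Y = 21.0000
SD X = 13.330952, SD Y = 11.389218
Cov = -79.428571
r = -79.428571/(13.330952*11.389218) = -0.5231

r = -0.5231


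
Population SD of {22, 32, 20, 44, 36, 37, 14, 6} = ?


Mean = 26.3750
Variance = 146.9844
SD = sqrt(146.9844) = 12.1237

SD = 12.1237


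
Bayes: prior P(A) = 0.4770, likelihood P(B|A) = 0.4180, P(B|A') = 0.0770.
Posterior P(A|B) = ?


P(B) = P(B|A)*P(A) + P(B|A')*P(A')
= 0.4180*0.4770 + 0.0770*0.5230
= 0.199386 + 0.040271 = 0.239657
P(A|B) = 0.199386/0.239657 = 0.8320

P(A|B) = 0.8320


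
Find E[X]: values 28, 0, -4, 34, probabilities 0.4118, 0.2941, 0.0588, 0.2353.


E[X] = 28*0.4118 + 0*0.2941 - 4*0.0588 + 34*0.2353
= 11.5304 + 0 - 0.2352 + 8.0002
= 19.2954

E[X] = 19.2954


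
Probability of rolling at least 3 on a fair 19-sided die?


Favorable outcomes (roll ≥ 3): 17
Total outcomes = 19
P = 17/19 = 0.8947

P = 0.8947


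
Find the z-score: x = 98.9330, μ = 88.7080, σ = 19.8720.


z = (98.9330 - 88.7080)/19.8720
= 10.2250/19.8720
= 0.5145

z = 0.5145


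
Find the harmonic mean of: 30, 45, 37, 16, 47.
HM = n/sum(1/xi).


Sum of reciprocals = 1/30 + 1/45 + 1/37 + 1/16 + 1/47 = 0.166359
HM = 5/0.166359 = 30.0555

HM = 30.0555


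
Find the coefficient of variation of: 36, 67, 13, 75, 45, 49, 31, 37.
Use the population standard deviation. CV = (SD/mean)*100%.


Mean = 44.1250
SD = 18.5704
CV = (18.5704/44.1250)*100 = 42.0859%

CV = 42.0859%


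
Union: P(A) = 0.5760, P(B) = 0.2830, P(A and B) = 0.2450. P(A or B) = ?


P(A∪B) = 0.5760 + 0.2830 - 0.2450
= 0.8590 - 0.2450
= 0.6140

P(A∪B) = 0.6140


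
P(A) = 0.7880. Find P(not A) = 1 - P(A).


P(not A) = 1 - 0.7880 = 0.2120

P(not A) = 0.2120


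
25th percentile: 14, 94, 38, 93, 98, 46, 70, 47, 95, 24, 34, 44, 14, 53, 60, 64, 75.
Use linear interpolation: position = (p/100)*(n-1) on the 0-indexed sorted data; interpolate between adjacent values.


Sorted: 14, 14, 24, 34, 38, 44, 46, 47, 53, 60, 64, 70, 75, 93, 94, 95, 98
n = 17
Index = 25/100 * 16 = 4.0000
Lower = data[4] = 38, Upper = data[5] = 44
P25 = 38 + 0*(6) = 38.0000

P25 = 38.0000


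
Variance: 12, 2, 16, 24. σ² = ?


Mean = 13.5000
Squared deviations: 2.2500, 132.2500, 6.2500, 110.2500
Sum = 251.0000
Variance = 251.0000/4 = 62.7500

Variance = 62.7500


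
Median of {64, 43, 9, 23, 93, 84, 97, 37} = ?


Sorted: 9, 23, 37, 43, 64, 84, 93, 97
n = 8 (even)
Middle values: 43 and 64
Median = (43+64)/2 = 53.5000

Median = 53.5000


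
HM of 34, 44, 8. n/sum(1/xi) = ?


Sum of reciprocals = 1/34 + 1/44 + 1/8 = 0.177139
HM = 3/0.177139 = 16.9358

HM = 16.9358


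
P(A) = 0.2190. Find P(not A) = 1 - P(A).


P(not A) = 1 - 0.2190 = 0.7810

P(not A) = 0.7810


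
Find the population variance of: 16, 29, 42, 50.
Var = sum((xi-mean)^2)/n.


Mean = 34.2500
Squared deviations: 333.0625, 27.5625, 60.0625, 248.0625
Sum = 668.7500
Variance = 668.7500/4 = 167.1875

Variance = 167.1875


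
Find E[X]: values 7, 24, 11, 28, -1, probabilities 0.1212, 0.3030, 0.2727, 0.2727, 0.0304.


E[X] = 7*0.1212 + 24*0.3030 + 11*0.2727 + 28*0.2727 - 1*0.0304
= 0.8484 + 7.2720 + 2.9997 + 7.6356 - 0.0304
= 18.7253

E[X] = 18.7253


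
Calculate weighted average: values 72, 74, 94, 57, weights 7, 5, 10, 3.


Numerator = 72*7 + 74*5 + 94*10 + 57*3 = 1985
Denominator = 7 + 5 + 10 + 3 = 25
WM = 1985/25 = 79.4000

WM = 79.4000


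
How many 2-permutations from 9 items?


P(9,2) = 9!/7!
= 362880/5040
= 72

P(9,2) = 72


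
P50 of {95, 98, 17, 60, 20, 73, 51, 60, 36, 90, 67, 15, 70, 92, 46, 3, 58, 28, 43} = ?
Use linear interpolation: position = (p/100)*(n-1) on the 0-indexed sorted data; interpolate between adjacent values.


Sorted: 3, 15, 17, 20, 28, 36, 43, 46, 51, 58, 60, 60, 67, 70, 73, 90, 92, 95, 98
n = 19
Index = 50/100 * 18 = 9.0000
Lower = data[9] = 58, Upper = data[10] = 60
P50 = 58 + 0*(2) = 58.0000

P50 = 58.0000


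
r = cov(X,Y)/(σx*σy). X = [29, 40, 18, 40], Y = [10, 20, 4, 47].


Mean X = 31.7500, Mean Y = 20.2500
SD X = 9.120718, SD Y = 16.467772
Cov = 117.562500
r = 117.562500/(9.120718*16.467772) = 0.7827

r = 0.7827


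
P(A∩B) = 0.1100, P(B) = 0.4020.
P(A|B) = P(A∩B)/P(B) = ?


P(A|B) = 0.1100/0.4020 = 0.2736

P(A|B) = 0.2736


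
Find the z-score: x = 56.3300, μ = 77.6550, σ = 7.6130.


z = (56.3300 - 77.6550)/7.6130
= -21.3250/7.6130
= -2.8011

z = -2.8011


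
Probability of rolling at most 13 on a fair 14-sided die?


Favorable outcomes (roll ≤ 13): 13
Total outcomes = 14
P = 13/14 = 0.9286

P = 0.9286


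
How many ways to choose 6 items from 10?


C(10,6) = 10!/(6! × 4!)
= 3628800/(720 × 24)
= 210

C(10,6) = 210


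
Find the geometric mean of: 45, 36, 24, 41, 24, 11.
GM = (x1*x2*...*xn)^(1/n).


Product = 45 × 36 × 24 × 41 × 24 × 11 = 420837120
GM = 420837120^(1/6) = 27.3749

GM = 27.3749


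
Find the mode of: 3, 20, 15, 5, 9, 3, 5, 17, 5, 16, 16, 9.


Frequencies: 3:2, 5:3, 9:2, 15:1, 16:2, 17:1, 20:1
Max frequency = 3
Mode = 5

Mode = 5


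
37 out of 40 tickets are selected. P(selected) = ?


P = 37/40 = 0.9250

P = 0.9250


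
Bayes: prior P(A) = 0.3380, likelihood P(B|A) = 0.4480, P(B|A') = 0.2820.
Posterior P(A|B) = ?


P(B) = P(B|A)*P(A) + P(B|A')*P(A')
= 0.4480*0.3380 + 0.2820*0.6620
= 0.151424 + 0.186684 = 0.338108
P(A|B) = 0.151424/0.338108 = 0.4479

P(A|B) = 0.4479


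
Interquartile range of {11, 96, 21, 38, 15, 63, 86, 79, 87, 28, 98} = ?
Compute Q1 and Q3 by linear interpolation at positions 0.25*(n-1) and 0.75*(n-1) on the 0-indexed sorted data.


Sorted: 11, 15, 21, 28, 38, 63, 79, 86, 87, 96, 98
Q1 (25th %ile) = 24.5000
Q3 (75th %ile) = 86.5000
IQR = 86.5000 - 24.5000 = 62.0000

IQR = 62.0000


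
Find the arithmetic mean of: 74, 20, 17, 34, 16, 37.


Sum = 74 + 20 + 17 + 34 + 16 + 37 = 198
n = 6
Mean = 198/6 = 33.0000

Mean = 33.0000


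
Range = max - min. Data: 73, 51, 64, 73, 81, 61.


Max = 81, Min = 51
Range = 81 - 51 = 30

Range = 30
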